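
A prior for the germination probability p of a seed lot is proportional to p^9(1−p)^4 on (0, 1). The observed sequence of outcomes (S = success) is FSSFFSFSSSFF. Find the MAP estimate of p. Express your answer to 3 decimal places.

The prior density ∝ p^9(1−p)^4 is the kernel of Beta(10, 5).
Data: 6 successes in 12 trials (from the sequence). The binomial likelihood contributes p^6(1−p)^6, so the posterior is Beta(10+6, 5+6) = Beta(16, 11).
For Beta(a, b) with a, b > 1 the mode is (a−1)/(a+b−2) = 15/25 ≈ 0.600.

p̂_MAP = 0.600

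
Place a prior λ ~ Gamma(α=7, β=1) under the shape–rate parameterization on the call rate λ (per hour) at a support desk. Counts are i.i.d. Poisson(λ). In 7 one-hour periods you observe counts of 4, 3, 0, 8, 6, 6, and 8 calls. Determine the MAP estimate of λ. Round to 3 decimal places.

Σxᵢ = 4+3+0+8+6+6+8 = 35, with n = 7.
Posterior ∝ λ^6e^(−1λ) · λ^35e^(−7λ) = λ^41e^(−8λ), i.e. Gamma(shape=42, rate=8).
The mode of a Gamma(a, b) with a ≥ 1 (shape–rate) is (a−1)/b = 41/8 ≈ 5.125.

λ̂_MAP = 5.125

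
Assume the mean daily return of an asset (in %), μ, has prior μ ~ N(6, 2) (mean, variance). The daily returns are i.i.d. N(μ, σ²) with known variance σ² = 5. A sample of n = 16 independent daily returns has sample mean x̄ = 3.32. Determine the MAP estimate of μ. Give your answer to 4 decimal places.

μ̂_MAP = 3.6822

n = 16, x̄ = 3.32.
For a Normal prior and Normal likelihood with known variance, the posterior is Normal; its mode equals its mean, the precision-weighted average.
Prior precision 1/σ₀² = 1/2 = 0.5; data precision n/σ² = 16/5 = 3.2.
μ̂ = (0.5·6 + 3.2·3.32) / (0.5 + 3.2) = 13.624/3.7 = 3406/925 ≈ 3.6822.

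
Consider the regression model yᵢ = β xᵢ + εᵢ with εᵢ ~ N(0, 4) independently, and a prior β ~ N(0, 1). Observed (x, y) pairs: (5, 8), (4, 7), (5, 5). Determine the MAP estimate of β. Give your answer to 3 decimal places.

log p(β | y) = −Σ(yᵢ − βxᵢ)²/(2·4) − β²/(2·1) + const.
Setting the derivative to zero: Σxᵢ(yᵢ − βxᵢ)/4 − β/1 = 0, so β = Σxᵢyᵢ / (Σxᵢ² + σ²/τ²).
Σxᵢyᵢ = 5·8 + 4·7 + 5·5 = 93; Σxᵢ² = 66; σ²/τ² = 4.
β̂_MAP = 93 / (66 + 4) = 93/70 ≈ 1.329.

β̂_MAP = 1.329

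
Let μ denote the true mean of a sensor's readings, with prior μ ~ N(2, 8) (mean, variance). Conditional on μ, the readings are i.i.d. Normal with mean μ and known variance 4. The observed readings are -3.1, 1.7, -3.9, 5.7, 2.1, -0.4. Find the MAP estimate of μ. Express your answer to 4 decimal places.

μ̂_MAP = 0.4769

n = 6; x̄ = ((-3.1) + 1.7 + (-3.9) + 5.7 + 2.1 + (-0.4))/6 = 2.1/6 = 0.35.
For a Normal prior and Normal likelihood with known variance, the posterior is Normal; its mode equals its mean, the precision-weighted average.
Prior precision 1/σ₀² = 1/8 = 0.125; data precision n/σ² = 6/4 = 1.5.
μ̂ = (0.125·2 + 1.5·0.35) / (0.125 + 1.5) = 0.775/1.625 = 31/65 ≈ 0.4769.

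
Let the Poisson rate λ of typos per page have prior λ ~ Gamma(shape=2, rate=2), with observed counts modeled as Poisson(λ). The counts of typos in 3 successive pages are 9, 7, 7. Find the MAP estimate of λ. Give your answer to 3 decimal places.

Σxᵢ = 9+7+7 = 23, with n = 3.
Posterior ∝ λe^(−2λ) · λ^23e^(−3λ) = λ^24e^(−5λ), i.e. Gamma(shape=25, rate=5).
The mode of a Gamma(a, b) with a ≥ 1 (shape–rate) is (a−1)/b = 24/5 ≈ 4.800.

λ̂_MAP = 4.800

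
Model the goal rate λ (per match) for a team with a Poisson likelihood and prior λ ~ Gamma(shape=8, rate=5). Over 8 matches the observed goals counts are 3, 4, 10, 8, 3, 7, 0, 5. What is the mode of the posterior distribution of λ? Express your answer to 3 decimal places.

λ̂_MAP = 3.615

Σxᵢ = 3+4+10+8+3+7+0+5 = 40, with n = 8.
Posterior ∝ λ^7e^(−5λ) · λ^40e^(−8λ) = λ^47e^(−13λ), i.e. Gamma(shape=48, rate=13).
The mode of a Gamma(a, b) with a ≥ 1 (shape–rate) is (a−1)/b = 47/13 ≈ 3.615.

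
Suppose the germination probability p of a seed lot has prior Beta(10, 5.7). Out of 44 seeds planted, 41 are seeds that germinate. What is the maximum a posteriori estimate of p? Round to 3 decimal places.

p̂_MAP = 0.867

Prior: Beta(10, 5.7).
Data: 41 successes in 44 trials. The binomial likelihood contributes p^41(1−p)^3, so the posterior is Beta(10+41, 5.7+3) = Beta(51, 8.7).
For Beta(a, b) with a, b > 1 the mode is (a−1)/(a+b−2) = 50/57.7 ≈ 0.867.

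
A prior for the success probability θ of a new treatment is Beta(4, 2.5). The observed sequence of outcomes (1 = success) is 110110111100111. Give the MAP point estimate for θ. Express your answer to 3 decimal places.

Prior: Beta(4, 2.5).
Data: 11 successes in 15 trials (from the sequence). The binomial likelihood contributes θ^11(1−θ)^4, so the posterior is Beta(4+11, 2.5+4) = Beta(15, 6.5).
For Beta(a, b) with a, b > 1 the mode is (a−1)/(a+b−2) = 14/19.5 ≈ 0.718.

θ̂_MAP = 0.718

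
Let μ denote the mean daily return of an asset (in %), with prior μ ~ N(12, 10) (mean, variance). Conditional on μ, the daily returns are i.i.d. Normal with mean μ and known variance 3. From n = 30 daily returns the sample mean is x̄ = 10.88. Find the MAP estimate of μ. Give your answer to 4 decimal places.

μ̂_MAP = 10.8911

n = 30, x̄ = 10.88.
For a Normal prior and Normal likelihood with known variance, the posterior is Normal; its mode equals its mean, the precision-weighted average.
Prior precision 1/σ₀² = 1/10 = 0.1; data precision n/σ² = 30/3 = 10.
μ̂ = (0.1·12 + 10·10.88) / (0.1 + 10) = 110/10.1 = 1100/101 ≈ 10.8911.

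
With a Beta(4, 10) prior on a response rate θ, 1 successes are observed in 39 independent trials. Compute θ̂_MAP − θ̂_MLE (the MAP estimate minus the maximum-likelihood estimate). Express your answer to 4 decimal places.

Posterior is Beta(5, 48); MAP = (5−1)/(53−2) = 4/51 ≈ 0.07843.
MLE ignores the prior: θ̂_MLE = k/n = 1/39 ≈ 0.02564.
Difference = 4/51 − 1/39 = 35/663 ≈ 0.0528.

MAP − MLE = 0.0528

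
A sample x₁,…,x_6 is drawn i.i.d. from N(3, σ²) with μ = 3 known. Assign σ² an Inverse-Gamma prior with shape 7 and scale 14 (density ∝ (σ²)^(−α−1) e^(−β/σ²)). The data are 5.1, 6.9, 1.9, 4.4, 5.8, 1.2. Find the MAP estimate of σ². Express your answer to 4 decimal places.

Sum of squared deviations about the known mean: SS = (5.1−3)² + (6.9−3)² + (1.9−3)² + (4.4−3)² + (5.8−3)² + (1.2−3)² = 33.87.
The Normal likelihood contributes (σ²)^(−n/2) exp(−SS/(2σ²)), so the posterior is Inverse-Gamma(α + n/2, β + SS/2) = Inverse-Gamma(10, 30.935).
The mode of Inverse-Gamma(a, b) is b/(a+1) = 30.935/11 ≈ 2.8123.

σ̂²_MAP = 2.8123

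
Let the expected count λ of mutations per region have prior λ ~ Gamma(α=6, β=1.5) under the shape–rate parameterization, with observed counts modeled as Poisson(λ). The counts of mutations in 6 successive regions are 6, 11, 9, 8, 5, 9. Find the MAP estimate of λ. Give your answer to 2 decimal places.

λ̂_MAP = 7.07

Σxᵢ = 6+11+9+8+5+9 = 48, with n = 6.
Posterior ∝ λ^5e^(−1.5λ) · λ^48e^(−6λ) = λ^53e^(−7.5λ), i.e. Gamma(shape=54, rate=7.5).
The mode of a Gamma(a, b) with a ≥ 1 (shape–rate) is (a−1)/b = 53/7.5 ≈ 7.07.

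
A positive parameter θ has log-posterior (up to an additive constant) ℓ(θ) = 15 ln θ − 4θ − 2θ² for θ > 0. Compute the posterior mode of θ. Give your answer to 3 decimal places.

θ̂_MAP = 1.500

ℓ'(θ) = 15/θ − 4 − 4θ. Setting this to zero and multiplying by θ: 4θ² + 4θ − 15 = 0.
θ = (−4 + √(4² + 4·4·15)) / (2·4) = (−4 + √256) / 8 = (−4 + 16)/8 = 3/2.
ℓ''(θ) = −15/θ² − 4 < 0, confirming a maximum.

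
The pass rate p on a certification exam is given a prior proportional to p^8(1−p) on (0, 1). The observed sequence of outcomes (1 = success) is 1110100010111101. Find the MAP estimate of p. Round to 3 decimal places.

p̂_MAP = 0.720

The prior density ∝ p^8(1−p)^1 is the kernel of Beta(9, 2).
Data: 10 successes in 16 trials (from the sequence). The binomial likelihood contributes p^10(1−p)^6, so the posterior is Beta(9+10, 2+6) = Beta(19, 8).
For Beta(a, b) with a, b > 1 the mode is (a−1)/(a+b−2) = 18/25 ≈ 0.720.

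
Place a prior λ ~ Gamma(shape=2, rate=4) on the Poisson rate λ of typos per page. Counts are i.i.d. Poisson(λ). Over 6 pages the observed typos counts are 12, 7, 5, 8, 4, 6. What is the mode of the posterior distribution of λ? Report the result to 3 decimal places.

λ̂_MAP = 4.300

Σxᵢ = 12+7+5+8+4+6 = 42, with n = 6.
Posterior ∝ λe^(−4λ) · λ^42e^(−6λ) = λ^43e^(−10λ), i.e. Gamma(shape=44, rate=10).
The mode of a Gamma(a, b) with a ≥ 1 (shape–rate) is (a−1)/b = 43/10 ≈ 4.300.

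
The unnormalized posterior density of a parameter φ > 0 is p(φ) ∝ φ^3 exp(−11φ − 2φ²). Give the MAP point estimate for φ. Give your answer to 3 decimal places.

φ̂_MAP = 0.250

ℓ'(φ) = 3/φ − 11 − 4φ. Setting this to zero and multiplying by φ: 4φ² + 11φ − 3 = 0.
φ = (−11 + √(11² + 4·4·3)) / (2·4) = (−11 + √169) / 8 = (−11 + 13)/8 = 1/4.
ℓ''(φ) = −3/φ² − 4 < 0, confirming a maximum.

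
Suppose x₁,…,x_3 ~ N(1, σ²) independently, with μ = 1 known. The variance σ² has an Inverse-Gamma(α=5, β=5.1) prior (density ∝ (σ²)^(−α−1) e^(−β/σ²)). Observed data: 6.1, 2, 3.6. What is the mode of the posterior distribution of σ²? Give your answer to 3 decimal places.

σ̂²_MAP = 2.931

Sum of squared deviations about the known mean: SS = (6.1−1)² + (2−1)² + (3.6−1)² = 33.77.
The Normal likelihood contributes (σ²)^(−n/2) exp(−SS/(2σ²)), so the posterior is Inverse-Gamma(α + n/2, β + SS/2) = Inverse-Gamma(6.5, 21.985).
The mode of Inverse-Gamma(a, b) is b/(a+1) = 21.985/7.5 ≈ 2.931.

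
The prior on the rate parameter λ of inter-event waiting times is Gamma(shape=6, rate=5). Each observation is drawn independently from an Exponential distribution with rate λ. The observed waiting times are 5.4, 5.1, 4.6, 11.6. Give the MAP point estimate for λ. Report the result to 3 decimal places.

λ̂_MAP = 0.284

The Exponential(rate=λ) likelihood is ∝ λ^n e^(−λΣtᵢ). Here n = 4 and Σtᵢ = 5.4 + 5.1 + 4.6 + 11.6 = 26.7.
Posterior ∝ λ^5e^(−5λ) · λ^4e^(−26.7λ) = λ^9e^(−31.7λ), i.e. Gamma(10, 31.7).
Mode = (a−1)/b = 9/31.7 ≈ 0.284.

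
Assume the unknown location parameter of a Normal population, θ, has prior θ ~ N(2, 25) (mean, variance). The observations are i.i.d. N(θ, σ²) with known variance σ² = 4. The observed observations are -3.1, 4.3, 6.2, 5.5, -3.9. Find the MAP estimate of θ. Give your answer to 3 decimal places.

n = 5; x̄ = ((-3.1) + 4.3 + 6.2 + 5.5 + (-3.9))/5 = 9/5 = 1.8.
For a Normal prior and Normal likelihood with known variance, the posterior is Normal; its mode equals its mean, the precision-weighted average.
Prior precision 1/σ₀² = 1/25 = 0.04; data precision n/σ² = 5/4 = 1.25.
θ̂ = (0.04·2 + 1.25·1.8) / (0.04 + 1.25) = 2.33/1.29 = 233/129 ≈ 1.806.

θ̂_MAP = 1.806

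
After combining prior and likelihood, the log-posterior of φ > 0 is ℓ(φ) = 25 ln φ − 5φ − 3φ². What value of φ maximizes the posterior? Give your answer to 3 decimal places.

ℓ'(φ) = 25/φ − 5 − 6φ. Setting this to zero and multiplying by φ: 6φ² + 5φ − 25 = 0.
φ = (−5 + √(5² + 4·6·25)) / (2·6) = (−5 + √625) / 12 = (−5 + 25)/12 = 5/3.
ℓ''(φ) = −25/φ² − 6 < 0, confirming a maximum.

φ̂_MAP = 1.667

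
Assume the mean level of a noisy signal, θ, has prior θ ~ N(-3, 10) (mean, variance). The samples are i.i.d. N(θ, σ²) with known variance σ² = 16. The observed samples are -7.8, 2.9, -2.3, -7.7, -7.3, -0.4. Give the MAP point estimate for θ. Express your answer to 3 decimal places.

θ̂_MAP = -3.605

n = 6; x̄ = ((-7.8) + 2.9 + (-2.3) + (-7.7) + (-7.3) + (-0.4))/6 = -22.6/6 = -113/30 ≈ -3.7667.
For a Normal prior and Normal likelihood with known variance, the posterior is Normal; its mode equals its mean, the precision-weighted average.
Prior precision 1/σ₀² = 1/10 = 0.1; data precision n/σ² = 6/16 = 0.375.
θ̂ = (0.1·(-3) + 0.375·(-113/30)) / (0.1 + 0.375) = (-1.7125)/0.475 = -137/38 ≈ -3.605.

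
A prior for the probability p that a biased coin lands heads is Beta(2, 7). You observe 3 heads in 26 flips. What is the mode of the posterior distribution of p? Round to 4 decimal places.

Prior: Beta(2, 7).
Data: 3 successes in 26 trials. The binomial likelihood contributes p^3(1−p)^23, so the posterior is Beta(2+3, 7+23) = Beta(5, 30).
For Beta(a, b) with a, b > 1 the mode is (a−1)/(a+b−2) = 4/33 ≈ 0.1212.

p̂_MAP = 0.1212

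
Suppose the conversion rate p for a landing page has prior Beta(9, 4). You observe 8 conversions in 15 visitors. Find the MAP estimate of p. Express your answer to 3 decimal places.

p̂_MAP = 0.615

Prior: Beta(9, 4).
Data: 8 successes in 15 trials. The binomial likelihood contributes p^8(1−p)^7, so the posterior is Beta(9+8, 4+7) = Beta(17, 11).
For Beta(a, b) with a, b > 1 the mode is (a−1)/(a+b−2) = 16/26 ≈ 0.615.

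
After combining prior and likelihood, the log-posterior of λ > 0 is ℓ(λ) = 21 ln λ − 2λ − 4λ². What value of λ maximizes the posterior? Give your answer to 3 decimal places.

λ̂_MAP = 1.500

ℓ'(λ) = 21/λ − 2 − 8λ. Setting this to zero and multiplying by λ: 8λ² + 2λ − 21 = 0.
λ = (−2 + √(2² + 4·8·21)) / (2·8) = (−2 + √676) / 16 = (−2 + 26)/16 = 3/2.
ℓ''(λ) = −21/λ² − 8 < 0, confirming a maximum.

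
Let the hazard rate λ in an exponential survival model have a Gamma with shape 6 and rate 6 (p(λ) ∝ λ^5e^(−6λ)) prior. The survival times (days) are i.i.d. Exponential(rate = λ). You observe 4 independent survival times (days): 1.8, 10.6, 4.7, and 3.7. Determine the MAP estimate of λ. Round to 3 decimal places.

λ̂_MAP = 0.336

The Exponential(rate=λ) likelihood is ∝ λ^n e^(−λΣtᵢ). Here n = 4 and Σtᵢ = 1.8 + 10.6 + 4.7 + 3.7 = 20.8.
Posterior ∝ λ^5e^(−6λ) · λ^4e^(−20.8λ) = λ^9e^(−26.8λ), i.e. Gamma(10, 26.8).
Mode = (a−1)/b = 9/26.8 ≈ 0.336.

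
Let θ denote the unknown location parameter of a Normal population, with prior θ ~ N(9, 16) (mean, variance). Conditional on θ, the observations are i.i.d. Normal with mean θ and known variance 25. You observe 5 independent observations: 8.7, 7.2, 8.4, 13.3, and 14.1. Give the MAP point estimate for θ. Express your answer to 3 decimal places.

n = 5; x̄ = (8.7 + 7.2 + 8.4 + 13.3 + 14.1)/5 = 51.7/5 = 10.34.
For a Normal prior and Normal likelihood with known variance, the posterior is Normal; its mode equals its mean, the precision-weighted average.
Prior precision 1/σ₀² = 1/16 = 0.0625; data precision n/σ² = 5/25 = 0.2.
θ̂ = (0.0625·9 + 0.2·10.34) / (0.0625 + 0.2) = 2.6305/0.2625 = 5261/525 ≈ 10.021.

θ̂_MAP = 10.021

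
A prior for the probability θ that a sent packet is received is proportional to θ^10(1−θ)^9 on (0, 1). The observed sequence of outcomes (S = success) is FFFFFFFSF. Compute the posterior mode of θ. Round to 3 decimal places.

θ̂_MAP = 0.393

The prior density ∝ θ^10(1−θ)^9 is the kernel of Beta(11, 10).
Data: 1 success in 9 trials (from the sequence). The binomial likelihood contributes θ(1−θ)^8, so the posterior is Beta(11+1, 10+8) = Beta(12, 18).
For Beta(a, b) with a, b > 1 the mode is (a−1)/(a+b−2) = 11/28 ≈ 0.393.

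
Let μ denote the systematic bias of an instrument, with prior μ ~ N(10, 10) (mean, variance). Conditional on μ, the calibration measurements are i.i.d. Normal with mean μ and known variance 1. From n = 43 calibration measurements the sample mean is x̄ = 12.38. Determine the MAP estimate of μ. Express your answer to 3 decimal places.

n = 43, x̄ = 12.38.
For a Normal prior and Normal likelihood with known variance, the posterior is Normal; its mode equals its mean, the precision-weighted average.
Prior precision 1/σ₀² = 1/10 = 0.1; data precision n/σ² = 43/1 = 43.
μ̂ = (0.1·10 + 43·12.38) / (0.1 + 43) = 533.34/43.1 = 26667/2155 ≈ 12.374.

μ̂_MAP = 12.374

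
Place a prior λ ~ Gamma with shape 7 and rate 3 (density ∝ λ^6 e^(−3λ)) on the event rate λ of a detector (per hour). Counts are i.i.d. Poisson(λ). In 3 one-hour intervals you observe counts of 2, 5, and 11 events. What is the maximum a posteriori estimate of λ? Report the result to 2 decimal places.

λ̂_MAP = 4.00

Σxᵢ = 2+5+11 = 18, with n = 3.
Posterior ∝ λ^6e^(−3λ) · λ^18e^(−3λ) = λ^24e^(−6λ), i.e. Gamma(shape=25, rate=6).
The mode of a Gamma(a, b) with a ≥ 1 (shape–rate) is (a−1)/b = 24/6 ≈ 4.00.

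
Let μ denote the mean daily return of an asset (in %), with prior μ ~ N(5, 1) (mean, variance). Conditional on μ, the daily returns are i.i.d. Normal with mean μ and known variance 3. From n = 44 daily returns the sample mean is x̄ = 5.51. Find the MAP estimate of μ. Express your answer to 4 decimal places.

n = 44, x̄ = 5.51.
For a Normal prior and Normal likelihood with known variance, the posterior is Normal; its mode equals its mean, the precision-weighted average.
Prior precision 1/σ₀² = 1/1 = 1; data precision n/σ² = 44/3.
μ̂ = (1·5 + (44/3)·5.51) / (1 + 44/3) = (6436/75)/(47/3) = 6436/1175 ≈ 5.4774.

μ̂_MAP = 5.4774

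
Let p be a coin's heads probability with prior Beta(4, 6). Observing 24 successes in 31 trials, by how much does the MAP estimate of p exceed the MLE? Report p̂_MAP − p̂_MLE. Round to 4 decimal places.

Posterior is Beta(28, 13); MAP = (28−1)/(41−2) = 27/39 ≈ 0.69231.
MLE ignores the prior: p̂_MLE = k/n = 24/31 ≈ 0.77419.
Difference = 27/39 − 24/31 = -33/403 ≈ -0.0819.

MAP − MLE = -0.0819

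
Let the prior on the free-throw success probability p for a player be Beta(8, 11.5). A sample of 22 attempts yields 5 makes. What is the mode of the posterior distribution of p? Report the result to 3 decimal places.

Prior: Beta(8, 11.5).
Data: 5 successes in 22 trials. The binomial likelihood contributes p^5(1−p)^17, so the posterior is Beta(8+5, 11.5+17) = Beta(13, 28.5).
For Beta(a, b) with a, b > 1 the mode is (a−1)/(a+b−2) = 12/39.5 ≈ 0.304.

p̂_MAP = 0.304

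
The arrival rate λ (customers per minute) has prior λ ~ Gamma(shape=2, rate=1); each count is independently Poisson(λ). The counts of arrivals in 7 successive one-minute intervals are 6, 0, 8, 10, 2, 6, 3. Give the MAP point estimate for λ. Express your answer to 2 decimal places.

Σxᵢ = 6+0+8+10+2+6+3 = 35, with n = 7.
Posterior ∝ λe^(−1λ) · λ^35e^(−7λ) = λ^36e^(−8λ), i.e. Gamma(shape=37, rate=8).
The mode of a Gamma(a, b) with a ≥ 1 (shape–rate) is (a−1)/b = 36/8 ≈ 4.50.

λ̂_MAP = 4.50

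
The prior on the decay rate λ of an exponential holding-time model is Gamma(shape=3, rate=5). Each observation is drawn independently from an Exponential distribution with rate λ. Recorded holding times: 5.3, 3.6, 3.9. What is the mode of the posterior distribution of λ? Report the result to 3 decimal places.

λ̂_MAP = 0.281

The Exponential(rate=λ) likelihood is ∝ λ^n e^(−λΣtᵢ). Here n = 3 and Σtᵢ = 5.3 + 3.6 + 3.9 = 12.8.
Posterior ∝ λ^2e^(−5λ) · λ^3e^(−12.8λ) = λ^5e^(−17.8λ), i.e. Gamma(6, 17.8).
Mode = (a−1)/b = 5/17.8 ≈ 0.281.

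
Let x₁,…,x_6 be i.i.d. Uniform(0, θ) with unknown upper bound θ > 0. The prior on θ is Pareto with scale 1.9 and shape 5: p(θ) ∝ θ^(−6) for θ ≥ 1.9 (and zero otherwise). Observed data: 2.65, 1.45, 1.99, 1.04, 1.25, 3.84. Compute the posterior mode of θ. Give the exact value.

θ̂_MAP = 3.84

The Uniform(0, θ) likelihood is θ^(−n) for θ ≥ max(xᵢ), zero otherwise. Here max(xᵢ) = 3.84.
Posterior ∝ θ^(−6) · θ^(−6) = θ^(−12) on θ ≥ max(1.9, 3.84) = 3.84.
This density is strictly decreasing in θ, so the posterior mode lies at the lower boundary of the support.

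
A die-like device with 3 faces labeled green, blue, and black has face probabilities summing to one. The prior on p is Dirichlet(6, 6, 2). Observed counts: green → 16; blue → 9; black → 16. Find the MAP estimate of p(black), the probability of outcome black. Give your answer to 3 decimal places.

MAP estimate of p(black) = 0.327

The posterior is Dirichlet(αᵢ + nᵢ) = Dirichlet(22, 15, 18).
For a Dirichlet(a₁,…,a_K) with all aᵢ > 1, the mode has j-th component (aⱼ − 1)/(Σaᵢ − K).
Here Σaᵢ = 55 and K = 3, so p(black) = (18 − 1)/(55 − 3) = 17/52 ≈ 0.327.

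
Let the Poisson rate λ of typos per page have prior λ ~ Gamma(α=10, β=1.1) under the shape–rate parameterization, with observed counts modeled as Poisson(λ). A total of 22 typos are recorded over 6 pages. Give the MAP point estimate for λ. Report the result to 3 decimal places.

λ̂_MAP = 4.366

Σxᵢ = 22, n = 6.
Posterior ∝ λ^9e^(−1.1λ) · λ^22e^(−6λ) = λ^31e^(−7.1λ), i.e. Gamma(shape=32, rate=7.1).
The mode of a Gamma(a, b) with a ≥ 1 (shape–rate) is (a−1)/b = 31/7.1 ≈ 4.366.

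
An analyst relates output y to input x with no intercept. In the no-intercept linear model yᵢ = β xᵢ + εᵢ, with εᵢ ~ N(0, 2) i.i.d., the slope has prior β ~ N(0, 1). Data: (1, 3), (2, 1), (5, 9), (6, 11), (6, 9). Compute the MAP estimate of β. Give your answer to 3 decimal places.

log p(β | y) = −Σ(yᵢ − βxᵢ)²/(2·2) − β²/(2·1) + const.
Setting the derivative to zero: Σxᵢ(yᵢ − βxᵢ)/2 − β/1 = 0, so β = Σxᵢyᵢ / (Σxᵢ² + σ²/τ²).
Σxᵢyᵢ = 1·3 + 2·1 + 5·9 + 6·11 + 6·9 = 170; Σxᵢ² = 102; σ²/τ² = 2.
β̂_MAP = 170 / (102 + 2) = 170/104 ≈ 1.635.

β̂_MAP = 1.635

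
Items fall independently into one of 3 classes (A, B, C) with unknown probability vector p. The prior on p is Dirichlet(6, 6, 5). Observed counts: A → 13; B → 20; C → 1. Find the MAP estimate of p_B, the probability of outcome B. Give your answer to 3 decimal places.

The posterior is Dirichlet(αᵢ + nᵢ) = Dirichlet(19, 26, 6).
For a Dirichlet(a₁,…,a_K) with all aᵢ > 1, the mode has j-th component (aⱼ − 1)/(Σaᵢ − K).
Here Σaᵢ = 51 and K = 3, so p_B = (26 − 1)/(51 − 3) = 25/48 ≈ 0.521.

MAP estimate of p_B = 0.521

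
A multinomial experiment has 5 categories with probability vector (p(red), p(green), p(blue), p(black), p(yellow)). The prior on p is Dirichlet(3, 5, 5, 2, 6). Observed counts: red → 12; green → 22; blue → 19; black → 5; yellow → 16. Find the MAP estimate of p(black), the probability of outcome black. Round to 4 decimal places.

MAP estimate of p(black) = 0.0667

The posterior is Dirichlet(αᵢ + nᵢ) = Dirichlet(15, 27, 24, 7, 22).
For a Dirichlet(a₁,…,a_K) with all aᵢ > 1, the mode has j-th component (aⱼ − 1)/(Σaᵢ − K).
Here Σaᵢ = 95 and K = 5, so p(black) = (7 − 1)/(95 − 5) = 6/90 ≈ 0.0667.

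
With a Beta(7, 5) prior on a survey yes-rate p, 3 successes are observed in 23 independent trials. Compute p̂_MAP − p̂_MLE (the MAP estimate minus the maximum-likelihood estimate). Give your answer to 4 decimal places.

Posterior is Beta(10, 25); MAP = (10−1)/(35−2) = 9/33 ≈ 0.27273.
MLE ignores the prior: p̂_MLE = k/n = 3/23 ≈ 0.13043.
Difference = 9/33 − 3/23 = 36/253 ≈ 0.1423.

MAP − MLE = 0.1423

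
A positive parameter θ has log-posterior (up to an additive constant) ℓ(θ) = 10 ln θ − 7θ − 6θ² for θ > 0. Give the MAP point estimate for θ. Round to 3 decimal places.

θ̂_MAP = 0.667

ℓ'(θ) = 10/θ − 7 − 12θ. Setting this to zero and multiplying by θ: 12θ² + 7θ − 10 = 0.
θ = (−7 + √(7² + 4·12·10)) / (2·12) = (−7 + √529) / 24 = (−7 + 23)/24 = 2/3.
ℓ''(θ) = −10/θ² − 12 < 0, confirming a maximum.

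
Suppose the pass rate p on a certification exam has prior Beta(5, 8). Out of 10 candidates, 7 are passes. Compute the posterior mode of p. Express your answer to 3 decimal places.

p̂_MAP = 0.524

Prior: Beta(5, 8).
Data: 7 successes in 10 trials. The binomial likelihood contributes p^7(1−p)^3, so the posterior is Beta(5+7, 8+3) = Beta(12, 11).
For Beta(a, b) with a, b > 1 the mode is (a−1)/(a+b−2) = 11/21 ≈ 0.524.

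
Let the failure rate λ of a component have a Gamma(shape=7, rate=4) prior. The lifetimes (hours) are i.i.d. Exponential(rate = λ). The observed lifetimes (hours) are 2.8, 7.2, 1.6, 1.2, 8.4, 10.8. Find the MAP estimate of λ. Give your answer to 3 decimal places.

λ̂_MAP = 0.333

The Exponential(rate=λ) likelihood is ∝ λ^n e^(−λΣtᵢ). Here n = 6 and Σtᵢ = 2.8 + 7.2 + 1.6 + 1.2 + 8.4 + 10.8 = 32.
Posterior ∝ λ^6e^(−4λ) · λ^6e^(−32λ) = λ^12e^(−36λ), i.e. Gamma(13, 36).
Mode = (a−1)/b = 12/36 ≈ 0.333.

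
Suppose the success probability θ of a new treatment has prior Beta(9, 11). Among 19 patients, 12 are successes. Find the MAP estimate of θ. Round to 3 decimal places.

Prior: Beta(9, 11).
Data: 12 successes in 19 trials. The binomial likelihood contributes θ^12(1−θ)^7, so the posterior is Beta(9+12, 11+7) = Beta(21, 18).
For Beta(a, b) with a, b > 1 the mode is (a−1)/(a+b−2) = 20/37 ≈ 0.541.

θ̂_MAP = 0.541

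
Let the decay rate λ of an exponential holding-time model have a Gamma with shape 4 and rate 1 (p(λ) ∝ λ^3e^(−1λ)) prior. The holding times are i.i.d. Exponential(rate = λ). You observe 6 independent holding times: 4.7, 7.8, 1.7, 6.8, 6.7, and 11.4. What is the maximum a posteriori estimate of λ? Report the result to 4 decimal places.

λ̂_MAP = 0.2244

The Exponential(rate=λ) likelihood is ∝ λ^n e^(−λΣtᵢ). Here n = 6 and Σtᵢ = 4.7 + 7.8 + 1.7 + 6.8 + 6.7 + 11.4 = 39.1.
Posterior ∝ λ^3e^(−1λ) · λ^6e^(−39.1λ) = λ^9e^(−40.1λ), i.e. Gamma(10, 40.1).
Mode = (a−1)/b = 9/40.1 ≈ 0.2244.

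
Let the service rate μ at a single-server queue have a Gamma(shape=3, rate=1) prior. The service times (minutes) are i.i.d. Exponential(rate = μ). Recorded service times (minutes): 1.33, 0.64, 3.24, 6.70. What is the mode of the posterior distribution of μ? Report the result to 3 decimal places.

μ̂_MAP = 0.465

The Exponential(rate=μ) likelihood is ∝ μ^n e^(−μΣtᵢ). Here n = 4 and Σtᵢ = 1.33 + 0.64 + 3.24 + 6.70 = 11.91.
Posterior ∝ μ^2e^(−1μ) · μ^4e^(−11.91μ) = μ^6e^(−12.91μ), i.e. Gamma(7, 12.91).
Mode = (a−1)/b = 6/12.91 ≈ 0.465.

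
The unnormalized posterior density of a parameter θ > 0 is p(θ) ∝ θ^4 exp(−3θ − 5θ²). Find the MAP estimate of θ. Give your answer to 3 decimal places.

θ̂_MAP = 0.500

ℓ'(θ) = 4/θ − 3 − 10θ. Setting this to zero and multiplying by θ: 10θ² + 3θ − 4 = 0.
θ = (−3 + √(3² + 4·10·4)) / (2·10) = (−3 + √169) / 20 = (−3 + 13)/20 = 1/2.
ℓ''(θ) = −4/θ² − 10 < 0, confirming a maximum.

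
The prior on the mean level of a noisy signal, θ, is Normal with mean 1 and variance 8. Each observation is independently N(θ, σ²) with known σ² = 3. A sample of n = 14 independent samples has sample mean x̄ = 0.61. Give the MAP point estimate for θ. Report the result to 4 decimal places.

n = 14, x̄ = 0.61.
For a Normal prior and Normal likelihood with known variance, the posterior is Normal; its mode equals its mean, the precision-weighted average.
Prior precision 1/σ₀² = 1/8 = 0.125; data precision n/σ² = 14/3.
θ̂ = (0.125·1 + (14/3)·0.61) / (0.125 + 14/3) = (1783/600)/(115/24) = 1783/2875 ≈ 0.6202.

θ̂_MAP = 0.6202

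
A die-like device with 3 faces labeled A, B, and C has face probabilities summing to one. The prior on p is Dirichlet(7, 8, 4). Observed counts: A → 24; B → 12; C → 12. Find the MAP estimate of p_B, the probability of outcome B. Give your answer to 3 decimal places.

The posterior is Dirichlet(αᵢ + nᵢ) = Dirichlet(31, 20, 16).
For a Dirichlet(a₁,…,a_K) with all aᵢ > 1, the mode has j-th component (aⱼ − 1)/(Σaᵢ − K).
Here Σaᵢ = 67 and K = 3, so p_B = (20 − 1)/(67 − 3) = 19/64 ≈ 0.297.

MAP estimate of p_B = 0.297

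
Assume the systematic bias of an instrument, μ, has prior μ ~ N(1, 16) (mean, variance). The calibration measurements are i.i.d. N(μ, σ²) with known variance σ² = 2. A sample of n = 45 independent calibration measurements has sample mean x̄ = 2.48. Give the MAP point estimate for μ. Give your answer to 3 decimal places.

μ̂_MAP = 2.476

n = 45, x̄ = 2.48.
For a Normal prior and Normal likelihood with known variance, the posterior is Normal; its mode equals its mean, the precision-weighted average.
Prior precision 1/σ₀² = 1/16 = 0.0625; data precision n/σ² = 45/2 = 22.5.
μ̂ = (0.0625·1 + 22.5·2.48) / (0.0625 + 22.5) = 55.8625/22.5625 = 4469/1805 ≈ 2.476.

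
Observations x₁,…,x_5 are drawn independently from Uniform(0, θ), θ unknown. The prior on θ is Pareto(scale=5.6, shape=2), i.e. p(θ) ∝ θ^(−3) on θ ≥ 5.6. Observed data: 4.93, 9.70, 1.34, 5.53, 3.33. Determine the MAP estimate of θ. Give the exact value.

The Uniform(0, θ) likelihood is θ^(−n) for θ ≥ max(xᵢ), zero otherwise. Here max(xᵢ) = 9.70.
Posterior ∝ θ^(−3) · θ^(−5) = θ^(−8) on θ ≥ max(5.6, 9.70) = 9.70.
This density is strictly decreasing in θ, so the posterior mode lies at the lower boundary of the support.

θ̂_MAP = 9.70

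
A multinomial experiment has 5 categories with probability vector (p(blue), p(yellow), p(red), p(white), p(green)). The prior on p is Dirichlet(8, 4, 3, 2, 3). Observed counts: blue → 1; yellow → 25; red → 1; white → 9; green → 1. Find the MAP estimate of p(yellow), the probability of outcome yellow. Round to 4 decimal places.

The posterior is Dirichlet(αᵢ + nᵢ) = Dirichlet(9, 29, 4, 11, 4).
For a Dirichlet(a₁,…,a_K) with all aᵢ > 1, the mode has j-th component (aⱼ − 1)/(Σaᵢ − K).
Here Σaᵢ = 57 and K = 5, so p(yellow) = (29 − 1)/(57 − 5) = 28/52 ≈ 0.5385.

MAP estimate of p(yellow) = 0.5385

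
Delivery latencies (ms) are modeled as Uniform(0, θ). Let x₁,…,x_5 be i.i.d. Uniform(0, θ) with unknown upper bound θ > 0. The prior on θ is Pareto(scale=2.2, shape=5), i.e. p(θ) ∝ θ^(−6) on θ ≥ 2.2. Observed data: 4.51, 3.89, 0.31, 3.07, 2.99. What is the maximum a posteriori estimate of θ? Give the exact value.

θ̂_MAP = 4.51

The Uniform(0, θ) likelihood is θ^(−n) for θ ≥ max(xᵢ), zero otherwise. Here max(xᵢ) = 4.51.
Posterior ∝ θ^(−6) · θ^(−5) = θ^(−11) on θ ≥ max(2.2, 4.51) = 4.51.
This density is strictly decreasing in θ, so the posterior mode lies at the lower boundary of the support.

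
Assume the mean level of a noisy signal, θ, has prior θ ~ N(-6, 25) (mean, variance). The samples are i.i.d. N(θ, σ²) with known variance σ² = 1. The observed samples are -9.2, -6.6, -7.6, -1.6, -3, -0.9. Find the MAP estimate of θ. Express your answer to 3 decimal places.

n = 6; x̄ = ((-9.2) + (-6.6) + (-7.6) + (-1.6) + (-3) + (-0.9))/6 = -28.9/6 = -289/60 ≈ -4.8167.
For a Normal prior and Normal likelihood with known variance, the posterior is Normal; its mode equals its mean, the precision-weighted average.
Prior precision 1/σ₀² = 1/25 = 0.04; data precision n/σ² = 6/1 = 6.
θ̂ = (0.04·(-6) + 6·(-289/60)) / (0.04 + 6) = (-29.14)/6.04 = -1457/302 ≈ -4.825.

θ̂_MAP = -4.825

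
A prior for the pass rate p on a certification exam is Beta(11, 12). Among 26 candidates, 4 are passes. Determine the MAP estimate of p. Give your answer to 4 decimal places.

p̂_MAP = 0.2979

Prior: Beta(11, 12).
Data: 4 successes in 26 trials. The binomial likelihood contributes p^4(1−p)^22, so the posterior is Beta(11+4, 12+22) = Beta(15, 34).
For Beta(a, b) with a, b > 1 the mode is (a−1)/(a+b−2) = 14/47 ≈ 0.2979.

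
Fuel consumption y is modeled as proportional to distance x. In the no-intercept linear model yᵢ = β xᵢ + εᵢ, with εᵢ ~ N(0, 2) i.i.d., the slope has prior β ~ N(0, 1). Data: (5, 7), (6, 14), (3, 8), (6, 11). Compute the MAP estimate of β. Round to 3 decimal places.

log p(β | y) = −Σ(yᵢ − βxᵢ)²/(2·2) − β²/(2·1) + const.
Setting the derivative to zero: Σxᵢ(yᵢ − βxᵢ)/2 − β/1 = 0, so β = Σxᵢyᵢ / (Σxᵢ² + σ²/τ²).
Σxᵢyᵢ = 5·7 + 6·14 + 3·8 + 6·11 = 209; Σxᵢ² = 106; σ²/τ² = 2.
β̂_MAP = 209 / (106 + 2) = 209/108 ≈ 1.935.

β̂_MAP = 1.935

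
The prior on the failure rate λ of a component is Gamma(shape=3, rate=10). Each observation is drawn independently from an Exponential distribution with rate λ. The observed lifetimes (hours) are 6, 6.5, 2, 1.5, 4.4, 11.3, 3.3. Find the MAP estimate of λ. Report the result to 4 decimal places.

The Exponential(rate=λ) likelihood is ∝ λ^n e^(−λΣtᵢ). Here n = 7 and Σtᵢ = 6 + 6.5 + 2 + 1.5 + 4.4 + 11.3 + 3.3 = 35.
Posterior ∝ λ^2e^(−10λ) · λ^7e^(−35λ) = λ^9e^(−45λ), i.e. Gamma(10, 45).
Mode = (a−1)/b = 9/45 ≈ 0.2000.

λ̂_MAP = 0.2000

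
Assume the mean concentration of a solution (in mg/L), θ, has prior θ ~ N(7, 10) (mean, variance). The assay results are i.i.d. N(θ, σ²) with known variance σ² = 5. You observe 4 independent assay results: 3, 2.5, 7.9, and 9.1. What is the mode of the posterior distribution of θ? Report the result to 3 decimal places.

θ̂_MAP = 5.778

n = 4; x̄ = (3 + 2.5 + 7.9 + 9.1)/4 = 22.5/4 = 5.625.
For a Normal prior and Normal likelihood with known variance, the posterior is Normal; its mode equals its mean, the precision-weighted average.
Prior precision 1/σ₀² = 1/10 = 0.1; data precision n/σ² = 4/5 = 0.8.
θ̂ = (0.1·7 + 0.8·5.625) / (0.1 + 0.8) = 5.2/0.9 = 52/9 ≈ 5.778.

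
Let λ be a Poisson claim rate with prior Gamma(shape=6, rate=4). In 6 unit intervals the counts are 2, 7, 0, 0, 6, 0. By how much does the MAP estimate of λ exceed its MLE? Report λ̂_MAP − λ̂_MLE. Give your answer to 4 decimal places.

MAP − MLE = -0.5000

Σxᵢ = 15. Posterior is Gamma(21, 10); MAP = (21−1)/10 = 20/10 ≈ 2.00000.
MLE = x̄ = 15/6 ≈ 2.50000.
Difference = 20/10 − 15/6 = -1/2 ≈ -0.5000.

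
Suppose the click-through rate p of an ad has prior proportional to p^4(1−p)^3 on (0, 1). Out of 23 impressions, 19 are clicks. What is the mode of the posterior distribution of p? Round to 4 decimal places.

The prior density ∝ p^4(1−p)^3 is the kernel of Beta(5, 4).
Data: 19 successes in 23 trials. The binomial likelihood contributes p^19(1−p)^4, so the posterior is Beta(5+19, 4+4) = Beta(24, 8).
For Beta(a, b) with a, b > 1 the mode is (a−1)/(a+b−2) = 23/30 ≈ 0.7667.

p̂_MAP = 0.7667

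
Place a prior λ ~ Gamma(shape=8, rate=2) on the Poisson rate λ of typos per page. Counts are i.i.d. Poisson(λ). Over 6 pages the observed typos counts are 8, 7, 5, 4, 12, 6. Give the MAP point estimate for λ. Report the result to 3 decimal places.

Σxᵢ = 8+7+5+4+12+6 = 42, with n = 6.
Posterior ∝ λ^7e^(−2λ) · λ^42e^(−6λ) = λ^49e^(−8λ), i.e. Gamma(shape=50, rate=8).
The mode of a Gamma(a, b) with a ≥ 1 (shape–rate) is (a−1)/b = 49/8 ≈ 6.125.

λ̂_MAP = 6.125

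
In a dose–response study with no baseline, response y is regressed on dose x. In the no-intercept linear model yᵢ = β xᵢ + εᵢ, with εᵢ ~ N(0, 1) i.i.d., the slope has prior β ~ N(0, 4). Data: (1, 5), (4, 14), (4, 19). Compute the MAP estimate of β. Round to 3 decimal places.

log p(β | y) = −Σ(yᵢ − βxᵢ)²/(2·1) − β²/(2·4) + const.
Setting the derivative to zero: Σxᵢ(yᵢ − βxᵢ)/1 − β/4 = 0, so β = Σxᵢyᵢ / (Σxᵢ² + σ²/τ²).
Σxᵢyᵢ = 1·5 + 4·14 + 4·19 = 137; Σxᵢ² = 33; σ²/τ² = 0.25.
β̂_MAP = 137 / (33 + 0.25) = 137/33.25 ≈ 4.120.

β̂_MAP = 4.120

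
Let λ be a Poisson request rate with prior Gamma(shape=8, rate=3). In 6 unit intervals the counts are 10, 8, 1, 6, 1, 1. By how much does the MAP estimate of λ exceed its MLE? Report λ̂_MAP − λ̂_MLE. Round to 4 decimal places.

Σxᵢ = 27. Posterior is Gamma(35, 9); MAP = (35−1)/9 = 34/9 ≈ 3.77778.
MLE = x̄ = 27/6 ≈ 4.50000.
Difference = 34/9 − 27/6 = -13/18 ≈ -0.7222.

MAP − MLE = -0.7222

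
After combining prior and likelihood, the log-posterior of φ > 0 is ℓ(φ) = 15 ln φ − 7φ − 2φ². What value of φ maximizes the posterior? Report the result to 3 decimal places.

ℓ'(φ) = 15/φ − 7 − 4φ. Setting this to zero and multiplying by φ: 4φ² + 7φ − 15 = 0.
φ = (−7 + √(7² + 4·4·15)) / (2·4) = (−7 + √289) / 8 = (−7 + 17)/8 = 5/4.
ℓ''(φ) = −15/φ² − 4 < 0, confirming a maximum.

φ̂_MAP = 1.250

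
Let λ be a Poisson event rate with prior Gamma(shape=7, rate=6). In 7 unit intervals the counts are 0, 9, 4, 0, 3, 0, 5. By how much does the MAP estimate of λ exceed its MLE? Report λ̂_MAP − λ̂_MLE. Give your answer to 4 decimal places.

MAP − MLE = -0.9231

Σxᵢ = 21. Posterior is Gamma(28, 13); MAP = (28−1)/13 = 27/13 ≈ 2.07692.
MLE = x̄ = 21/7 ≈ 3.00000.
Difference = 27/13 − 21/7 = -12/13 ≈ -0.9231.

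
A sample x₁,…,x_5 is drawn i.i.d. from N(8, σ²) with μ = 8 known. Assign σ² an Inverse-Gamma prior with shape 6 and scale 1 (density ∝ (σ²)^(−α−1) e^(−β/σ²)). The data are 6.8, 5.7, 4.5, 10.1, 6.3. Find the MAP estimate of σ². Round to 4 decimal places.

Sum of squared deviations about the known mean: SS = (6.8−8)² + (5.7−8)² + (4.5−8)² + (10.1−8)² + (6.3−8)² = 26.28.
The Normal likelihood contributes (σ²)^(−n/2) exp(−SS/(2σ²)), so the posterior is Inverse-Gamma(α + n/2, β + SS/2) = Inverse-Gamma(8.5, 14.14).
The mode of Inverse-Gamma(a, b) is b/(a+1) = 14.14/9.5 ≈ 1.4884.

σ̂²_MAP = 1.4884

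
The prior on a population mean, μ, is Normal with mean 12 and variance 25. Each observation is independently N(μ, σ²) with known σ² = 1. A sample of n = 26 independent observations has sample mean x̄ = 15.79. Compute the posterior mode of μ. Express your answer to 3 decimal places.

μ̂_MAP = 15.784

n = 26, x̄ = 15.79.
For a Normal prior and Normal likelihood with known variance, the posterior is Normal; its mode equals its mean, the precision-weighted average.
Prior precision 1/σ₀² = 1/25 = 0.04; data precision n/σ² = 26/1 = 26.
μ̂ = (0.04·12 + 26·15.79) / (0.04 + 26) = 411.02/26.04 = 20551/1302 ≈ 15.784.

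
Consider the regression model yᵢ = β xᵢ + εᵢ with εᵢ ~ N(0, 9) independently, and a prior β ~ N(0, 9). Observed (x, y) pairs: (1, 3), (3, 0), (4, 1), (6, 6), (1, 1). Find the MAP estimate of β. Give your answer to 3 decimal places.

β̂_MAP = 0.688

log p(β | y) = −Σ(yᵢ − βxᵢ)²/(2·9) − β²/(2·9) + const.
Setting the derivative to zero: Σxᵢ(yᵢ − βxᵢ)/9 − β/9 = 0, so β = Σxᵢyᵢ / (Σxᵢ² + σ²/τ²).
Σxᵢyᵢ = 1·3 + 3·0 + 4·1 + 6·6 + 1·1 = 44; Σxᵢ² = 63; σ²/τ² = 1.
β̂_MAP = 44 / (63 + 1) = 44/64 ≈ 0.688.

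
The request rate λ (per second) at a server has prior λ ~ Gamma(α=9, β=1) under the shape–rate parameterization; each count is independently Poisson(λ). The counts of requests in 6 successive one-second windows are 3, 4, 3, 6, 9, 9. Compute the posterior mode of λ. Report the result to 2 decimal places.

λ̂_MAP = 6.00

Σxᵢ = 3+4+3+6+9+9 = 34, with n = 6.
Posterior ∝ λ^8e^(−1λ) · λ^34e^(−6λ) = λ^42e^(−7λ), i.e. Gamma(shape=43, rate=7).
The mode of a Gamma(a, b) with a ≥ 1 (shape–rate) is (a−1)/b = 42/7 ≈ 6.00.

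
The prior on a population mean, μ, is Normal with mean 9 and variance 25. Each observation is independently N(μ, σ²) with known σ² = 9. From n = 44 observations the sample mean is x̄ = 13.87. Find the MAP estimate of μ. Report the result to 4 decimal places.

n = 44, x̄ = 13.87.
For a Normal prior and Normal likelihood with known variance, the posterior is Normal; its mode equals its mean, the precision-weighted average.
Prior precision 1/σ₀² = 1/25 = 0.04; data precision n/σ² = 44/9.
μ̂ = (0.04·9 + (44/9)·13.87) / (0.04 + 44/9) = (15338/225)/(1109/225) = 15338/1109 ≈ 13.8305.

μ̂_MAP = 13.8305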